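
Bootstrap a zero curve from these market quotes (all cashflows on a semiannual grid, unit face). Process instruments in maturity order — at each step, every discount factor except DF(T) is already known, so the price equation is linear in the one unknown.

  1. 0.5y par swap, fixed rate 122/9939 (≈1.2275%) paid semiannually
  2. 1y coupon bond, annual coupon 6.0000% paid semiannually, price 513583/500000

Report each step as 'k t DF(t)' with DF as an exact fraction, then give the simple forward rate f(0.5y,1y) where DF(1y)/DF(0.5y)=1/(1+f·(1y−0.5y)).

step 1 [0.5y] swap r/2=61/9939: DF=(1 − 61/9939·(0))/(1+61/9939) = 9939/10000 ≈ 0.993900
step 2 [1y] bond c/2=3/100: DF=(513583/500000 − 3/100·(0.993900))/(1+3/100) = 9683/10000 ≈ 0.968300

1 1/2 9939/10000
2 1 9683/10000
f(0.5y,1y) = ((9939/10000)/(9683/10000) − 1)/(1/2) = 512/9683 ≈ 5.2876%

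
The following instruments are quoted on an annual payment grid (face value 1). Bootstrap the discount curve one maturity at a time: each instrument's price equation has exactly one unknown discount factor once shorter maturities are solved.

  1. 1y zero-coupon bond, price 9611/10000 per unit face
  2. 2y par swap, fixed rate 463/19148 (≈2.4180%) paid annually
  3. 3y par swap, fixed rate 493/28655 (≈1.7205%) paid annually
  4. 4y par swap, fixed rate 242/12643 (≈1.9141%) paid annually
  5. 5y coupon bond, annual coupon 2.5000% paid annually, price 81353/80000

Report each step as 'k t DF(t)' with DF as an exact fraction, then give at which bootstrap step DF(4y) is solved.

1 1 9611/10000
2 2 9537/10000
3 3 9507/10000
4 4 4637/5000
5 5 2249/2500
DF(4y) is solved at step 4

step 1 [1y] zero: DF = P = 9611/10000 ≈ 0.961100
step 2 [2y] swap r/1=463/19148: DF=(1 − 463/19148·(0.961100))/(1+463/19148) = 9537/10000 ≈ 0.953700
step 3 [3y] swap r/1=493/28655: DF=(1 − 493/28655·(0.961100+0.953700))/(1+493/28655) = 9507/10000 ≈ 0.950700
step 4 [4y] swap r/1=242/12643: DF=(1 − 242/12643·(0.961100+0.953700+0.950700))/(1+242/12643) = 4637/5000 ≈ 0.927400
step 5 [5y] bond c/1=1/40: DF=(81353/80000 − 1/40·(0.961100+0.953700+0.950700+0.927400))/(1+1/40) = 2249/2500 ≈ 0.899600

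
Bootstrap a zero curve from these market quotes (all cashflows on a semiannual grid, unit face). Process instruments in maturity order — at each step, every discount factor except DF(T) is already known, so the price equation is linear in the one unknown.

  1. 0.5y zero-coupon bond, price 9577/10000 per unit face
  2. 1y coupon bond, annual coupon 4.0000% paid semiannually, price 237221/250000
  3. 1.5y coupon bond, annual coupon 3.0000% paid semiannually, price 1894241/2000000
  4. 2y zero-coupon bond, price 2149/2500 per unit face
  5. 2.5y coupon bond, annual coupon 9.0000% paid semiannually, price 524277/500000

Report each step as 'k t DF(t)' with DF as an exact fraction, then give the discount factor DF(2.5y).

step 1 [0.5y] zero: DF = P = 9577/10000 ≈ 0.957700
step 2 [1y] bond c/2=1/50: DF=(237221/250000 − 1/50·(0.957700))/(1+1/50) = 1823/2000 ≈ 0.911500
step 3 [1.5y] bond c/2=3/200: DF=(1894241/2000000 − 3/200·(0.957700+0.911500))/(1+3/200) = 1811/2000 ≈ 0.905500
step 4 [2y] zero: DF = P = 2149/2500 ≈ 0.859600
step 5 [2.5y] bond c/2=9/200: DF=(524277/500000 − 9/200·(0.957700+0.911500+0.905500+0.859600))/(1+9/200) = 8469/10000 ≈ 0.846900

1 1/2 9577/10000
2 1 1823/2000
3 3/2 1811/2000
4 2 2149/2500
5 5/2 8469/10000
DF(2.5y) = 8469/10000 ≈ 0.846900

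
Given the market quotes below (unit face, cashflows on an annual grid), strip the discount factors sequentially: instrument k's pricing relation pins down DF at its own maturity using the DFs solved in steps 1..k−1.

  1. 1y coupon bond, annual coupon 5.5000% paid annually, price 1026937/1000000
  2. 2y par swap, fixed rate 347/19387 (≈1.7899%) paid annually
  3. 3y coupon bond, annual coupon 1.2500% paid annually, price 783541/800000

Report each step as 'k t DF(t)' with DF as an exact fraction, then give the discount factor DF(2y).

step 1 [1y] bond c/1=11/200: DF=(1026937/1000000 − 11/200·(0))/(1+11/200) = 4867/5000 ≈ 0.973400
step 2 [2y] swap r/1=347/19387: DF=(1 − 347/19387·(0.973400))/(1+347/19387) = 9653/10000 ≈ 0.965300
step 3 [3y] bond c/1=1/80: DF=(783541/800000 − 1/80·(0.973400+0.965300))/(1+1/80) = 4717/5000 ≈ 0.943400

1 1 4867/5000
2 2 9653/10000
3 3 4717/5000
DF(2y) = 9653/10000 ≈ 0.965300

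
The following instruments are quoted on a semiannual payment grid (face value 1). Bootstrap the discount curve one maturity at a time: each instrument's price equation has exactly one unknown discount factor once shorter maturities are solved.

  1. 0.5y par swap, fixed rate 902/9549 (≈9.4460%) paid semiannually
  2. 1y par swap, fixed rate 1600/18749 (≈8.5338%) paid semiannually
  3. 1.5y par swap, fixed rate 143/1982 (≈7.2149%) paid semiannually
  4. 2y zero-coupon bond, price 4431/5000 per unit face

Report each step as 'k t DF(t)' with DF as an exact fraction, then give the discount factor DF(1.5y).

step 1 [0.5y] swap r/2=451/9549: DF=(1 − 451/9549·(0))/(1+451/9549) = 9549/10000 ≈ 0.954900
step 2 [1y] swap r/2=800/18749: DF=(1 − 800/18749·(0.954900))/(1+800/18749) = 23/25 ≈ 0.920000
step 3 [1.5y] swap r/2=143/3964: DF=(1 − 143/3964·(0.954900+0.920000))/(1+143/3964) = 8999/10000 ≈ 0.899900
step 4 [2y] zero: DF = P = 4431/5000 ≈ 0.886200

1 1/2 9549/10000
2 1 23/25
3 3/2 8999/10000
4 2 4431/5000
DF(1.5y) = 8999/10000 ≈ 0.899900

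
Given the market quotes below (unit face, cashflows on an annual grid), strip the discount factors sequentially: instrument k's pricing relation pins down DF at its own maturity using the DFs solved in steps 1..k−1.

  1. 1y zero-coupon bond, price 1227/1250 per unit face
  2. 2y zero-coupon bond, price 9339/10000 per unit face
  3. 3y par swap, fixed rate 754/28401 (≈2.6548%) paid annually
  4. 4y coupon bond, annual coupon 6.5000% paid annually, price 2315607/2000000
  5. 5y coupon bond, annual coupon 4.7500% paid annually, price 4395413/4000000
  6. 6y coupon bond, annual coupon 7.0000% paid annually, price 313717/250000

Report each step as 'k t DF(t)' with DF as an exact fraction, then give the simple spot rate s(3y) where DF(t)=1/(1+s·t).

1 1 1227/1250
2 2 9339/10000
3 3 4623/5000
4 4 4569/5000
5 5 2197/2500
6 6 8697/10000
s(3y) = (1/(4623/5000) − 1)/(3) = 377/13869 ≈ 2.7183%

step 1 [1y] zero: DF = P = 1227/1250 ≈ 0.981600
step 2 [2y] zero: DF = P = 9339/10000 ≈ 0.933900
step 3 [3y] swap r/1=754/28401: DF=(1 − 754/28401·(0.981600+0.933900))/(1+754/28401) = 4623/5000 ≈ 0.924600
step 4 [4y] bond c/1=13/200: DF=(2315607/2000000 − 13/200·(0.981600+0.933900+0.924600))/(1+13/200) = 4569/5000 ≈ 0.913800
step 5 [5y] bond c/1=19/400: DF=(4395413/4000000 − 19/400·(0.981600+0.933900+0.924600+0.913800))/(1+19/400) = 2197/2500 ≈ 0.878800
step 6 [6y] bond c/1=7/100: DF=(313717/250000 − 7/100·(0.981600+0.933900+0.924600+0.913800+0.878800))/(1+7/100) = 8697/10000 ≈ 0.869700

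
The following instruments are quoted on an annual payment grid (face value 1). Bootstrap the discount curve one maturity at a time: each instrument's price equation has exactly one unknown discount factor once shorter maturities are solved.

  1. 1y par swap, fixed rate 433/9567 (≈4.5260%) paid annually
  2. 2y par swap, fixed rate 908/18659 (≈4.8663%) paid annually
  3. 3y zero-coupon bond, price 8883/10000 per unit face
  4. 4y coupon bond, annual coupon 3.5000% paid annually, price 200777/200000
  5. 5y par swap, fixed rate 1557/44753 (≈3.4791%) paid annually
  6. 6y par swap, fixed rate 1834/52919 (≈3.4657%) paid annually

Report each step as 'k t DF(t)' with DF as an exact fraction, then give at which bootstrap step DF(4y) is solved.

step 1 [1y] swap r/1=433/9567: DF=(1 − 433/9567·(0))/(1+433/9567) = 9567/10000 ≈ 0.956700
step 2 [2y] swap r/1=908/18659: DF=(1 − 908/18659·(0.956700))/(1+908/18659) = 2273/2500 ≈ 0.909200
step 3 [3y] zero: DF = P = 8883/10000 ≈ 0.888300
step 4 [4y] bond c/1=7/200: DF=(200777/200000 − 7/200·(0.956700+0.909200+0.888300))/(1+7/200) = 548/625 ≈ 0.876800
step 5 [5y] swap r/1=1557/44753: DF=(1 − 1557/44753·(0.956700+0.909200+0.888300+0.876800))/(1+1557/44753) = 8443/10000 ≈ 0.844300
step 6 [6y] swap r/1=1834/52919: DF=(1 − 1834/52919·(0.956700+0.909200+0.888300+0.876800+0.844300))/(1+1834/52919) = 4083/5000 ≈ 0.816600

1 1 9567/10000
2 2 2273/2500
3 3 8883/10000
4 4 548/625
5 5 8443/10000
6 6 4083/5000
DF(4y) is solved at step 4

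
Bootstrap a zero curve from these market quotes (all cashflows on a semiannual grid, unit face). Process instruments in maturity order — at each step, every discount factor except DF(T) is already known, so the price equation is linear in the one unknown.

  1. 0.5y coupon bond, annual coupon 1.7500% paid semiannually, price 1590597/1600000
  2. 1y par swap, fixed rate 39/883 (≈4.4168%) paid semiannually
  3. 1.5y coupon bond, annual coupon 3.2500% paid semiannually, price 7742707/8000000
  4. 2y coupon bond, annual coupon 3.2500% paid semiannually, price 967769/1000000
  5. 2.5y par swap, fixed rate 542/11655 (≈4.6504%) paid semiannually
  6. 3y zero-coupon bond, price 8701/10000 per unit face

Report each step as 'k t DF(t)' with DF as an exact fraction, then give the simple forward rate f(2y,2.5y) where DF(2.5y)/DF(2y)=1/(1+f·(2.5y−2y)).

1 1/2 1971/2000
2 1 9571/10000
3 3/2 9213/10000
4 2 1813/2000
5 5/2 2229/2500
6 3 8701/10000
f(2y,2.5y) = ((1813/2000)/(2229/2500) − 1)/(1/2) = 149/4458 ≈ 3.3423%

step 1 [0.5y] bond c/2=7/800: DF=(1590597/1600000 − 7/800·(0))/(1+7/800) = 1971/2000 ≈ 0.985500
step 2 [1y] swap r/2=39/1766: DF=(1 − 39/1766·(0.985500))/(1+39/1766) = 9571/10000 ≈ 0.957100
step 3 [1.5y] bond c/2=13/800: DF=(7742707/8000000 − 13/800·(0.985500+0.957100))/(1+13/800) = 9213/10000 ≈ 0.921300
step 4 [2y] bond c/2=13/800: DF=(967769/1000000 − 13/800·(0.985500+0.957100+0.921300))/(1+13/800) = 1813/2000 ≈ 0.906500
step 5 [2.5y] swap r/2=271/11655: DF=(1 − 271/11655·(0.985500+0.957100+0.921300+0.906500))/(1+271/11655) = 2229/2500 ≈ 0.891600
step 6 [3y] zero: DF = P = 8701/10000 ≈ 0.870100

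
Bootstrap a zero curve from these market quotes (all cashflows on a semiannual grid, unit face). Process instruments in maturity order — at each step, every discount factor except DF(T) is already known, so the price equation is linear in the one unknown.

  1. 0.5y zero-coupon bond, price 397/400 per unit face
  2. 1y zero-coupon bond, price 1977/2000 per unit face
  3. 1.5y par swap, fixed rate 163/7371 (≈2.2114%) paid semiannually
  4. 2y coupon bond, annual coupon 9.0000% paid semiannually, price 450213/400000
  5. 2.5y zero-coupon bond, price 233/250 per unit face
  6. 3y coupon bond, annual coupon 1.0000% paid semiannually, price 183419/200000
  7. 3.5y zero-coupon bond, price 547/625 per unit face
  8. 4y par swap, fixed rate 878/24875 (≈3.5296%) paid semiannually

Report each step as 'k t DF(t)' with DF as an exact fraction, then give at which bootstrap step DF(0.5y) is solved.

1 1/2 397/400
2 1 1977/2000
3 3/2 4837/5000
4 2 9501/10000
5 5/2 233/250
6 3 1777/2000
7 7/2 547/625
8 4 8683/10000
DF(0.5y) is solved at step 1

step 1 [0.5y] zero: DF = P = 397/400 ≈ 0.992500
step 2 [1y] zero: DF = P = 1977/2000 ≈ 0.988500
step 3 [1.5y] swap r/2=163/14742: DF=(1 − 163/14742·(0.992500+0.988500))/(1+163/14742) = 4837/5000 ≈ 0.967400
step 4 [2y] bond c/2=9/200: DF=(450213/400000 − 9/200·(0.992500+0.988500+0.967400))/(1+9/200) = 9501/10000 ≈ 0.950100
step 5 [2.5y] zero: DF = P = 233/250 ≈ 0.932000
step 6 [3y] bond c/2=1/200: DF=(183419/200000 − 1/200·(0.992500+0.988500+0.967400+0.950100+0.932000))/(1+1/200) = 1777/2000 ≈ 0.888500
step 7 [3.5y] zero: DF = P = 547/625 ≈ 0.875200
step 8 [4y] swap r/2=439/24875: DF=(1 − 439/24875·(0.992500+0.988500+0.967400+0.950100+0.932000+0.888500+0.875200))/(1+439/24875) = 8683/10000 ≈ 0.868300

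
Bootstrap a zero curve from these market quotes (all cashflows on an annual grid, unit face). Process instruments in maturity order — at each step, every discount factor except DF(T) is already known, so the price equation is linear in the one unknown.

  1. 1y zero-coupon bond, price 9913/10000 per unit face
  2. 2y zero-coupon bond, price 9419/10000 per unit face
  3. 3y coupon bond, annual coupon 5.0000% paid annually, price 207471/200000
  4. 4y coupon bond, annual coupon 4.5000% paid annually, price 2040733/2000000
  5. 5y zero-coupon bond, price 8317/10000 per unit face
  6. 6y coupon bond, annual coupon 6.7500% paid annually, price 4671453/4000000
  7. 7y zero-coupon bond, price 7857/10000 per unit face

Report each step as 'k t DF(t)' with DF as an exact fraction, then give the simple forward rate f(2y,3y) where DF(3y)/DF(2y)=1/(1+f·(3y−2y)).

1 1 9913/10000
2 2 9419/10000
3 3 8959/10000
4 4 4273/5000
5 5 8317/10000
6 6 1617/2000
7 7 7857/10000
f(2y,3y) = ((9419/10000)/(8959/10000) − 1)/(1) = 460/8959 ≈ 5.1345%

step 1 [1y] zero: DF = P = 9913/10000 ≈ 0.991300
step 2 [2y] zero: DF = P = 9419/10000 ≈ 0.941900
step 3 [3y] bond c/1=1/20: DF=(207471/200000 − 1/20·(0.991300+0.941900))/(1+1/20) = 8959/10000 ≈ 0.895900
step 4 [4y] bond c/1=9/200: DF=(2040733/2000000 − 9/200·(0.991300+0.941900+0.895900))/(1+9/200) = 4273/5000 ≈ 0.854600
step 5 [5y] zero: DF = P = 8317/10000 ≈ 0.831700
step 6 [6y] bond c/1=27/400: DF=(4671453/4000000 − 27/400·(0.991300+0.941900+0.895900+0.854600+0.831700))/(1+27/400) = 1617/2000 ≈ 0.808500
step 7 [7y] zero: DF = P = 7857/10000 ≈ 0.785700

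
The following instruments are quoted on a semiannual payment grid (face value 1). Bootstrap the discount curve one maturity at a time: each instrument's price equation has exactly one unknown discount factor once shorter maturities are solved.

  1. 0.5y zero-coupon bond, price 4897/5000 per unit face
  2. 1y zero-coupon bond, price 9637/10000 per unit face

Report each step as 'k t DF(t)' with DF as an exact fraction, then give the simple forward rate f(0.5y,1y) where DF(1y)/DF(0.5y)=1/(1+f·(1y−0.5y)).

1 1/2 4897/5000
2 1 9637/10000
f(0.5y,1y) = ((4897/5000)/(9637/10000) − 1)/(1/2) = 314/9637 ≈ 3.2583%

step 1 [0.5y] zero: DF = P = 4897/5000 ≈ 0.979400
step 2 [1y] zero: DF = P = 9637/10000 ≈ 0.963700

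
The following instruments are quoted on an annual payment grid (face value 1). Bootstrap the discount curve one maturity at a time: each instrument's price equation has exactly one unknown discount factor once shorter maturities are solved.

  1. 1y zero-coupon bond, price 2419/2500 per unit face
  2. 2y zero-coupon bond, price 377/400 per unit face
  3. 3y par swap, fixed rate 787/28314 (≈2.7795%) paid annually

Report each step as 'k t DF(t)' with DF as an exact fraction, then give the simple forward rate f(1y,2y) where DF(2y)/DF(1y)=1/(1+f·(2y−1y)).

step 1 [1y] zero: DF = P = 2419/2500 ≈ 0.967600
step 2 [2y] zero: DF = P = 377/400 ≈ 0.942500
step 3 [3y] swap r/1=787/28314: DF=(1 − 787/28314·(0.967600+0.942500))/(1+787/28314) = 9213/10000 ≈ 0.921300

1 1 2419/2500
2 2 377/400
3 3 9213/10000
f(1y,2y) = ((2419/2500)/(377/400) − 1)/(1) = 251/9425 ≈ 2.6631%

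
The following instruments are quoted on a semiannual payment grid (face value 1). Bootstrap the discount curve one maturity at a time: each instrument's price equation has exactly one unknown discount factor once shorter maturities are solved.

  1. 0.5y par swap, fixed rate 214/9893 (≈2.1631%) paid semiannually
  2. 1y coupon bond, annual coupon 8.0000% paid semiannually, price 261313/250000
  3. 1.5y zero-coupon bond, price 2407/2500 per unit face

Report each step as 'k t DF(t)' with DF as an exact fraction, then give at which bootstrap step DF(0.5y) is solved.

step 1 [0.5y] swap r/2=107/9893: DF=(1 − 107/9893·(0))/(1+107/9893) = 9893/10000 ≈ 0.989300
step 2 [1y] bond c/2=1/25: DF=(261313/250000 − 1/25·(0.989300))/(1+1/25) = 967/1000 ≈ 0.967000
step 3 [1.5y] zero: DF = P = 2407/2500 ≈ 0.962800

1 1/2 9893/10000
2 1 967/1000
3 3/2 2407/2500
DF(0.5y) is solved at step 1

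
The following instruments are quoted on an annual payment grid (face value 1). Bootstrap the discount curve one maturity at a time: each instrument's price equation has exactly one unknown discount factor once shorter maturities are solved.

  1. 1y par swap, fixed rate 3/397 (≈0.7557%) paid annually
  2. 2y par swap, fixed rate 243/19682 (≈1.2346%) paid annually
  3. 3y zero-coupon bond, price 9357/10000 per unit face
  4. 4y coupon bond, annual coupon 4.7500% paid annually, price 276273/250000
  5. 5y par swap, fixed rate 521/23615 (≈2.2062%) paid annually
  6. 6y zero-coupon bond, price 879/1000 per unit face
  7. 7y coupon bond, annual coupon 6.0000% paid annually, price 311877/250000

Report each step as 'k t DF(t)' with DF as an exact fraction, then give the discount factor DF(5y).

1 1 397/400
2 2 9757/10000
3 3 9357/10000
4 4 9233/10000
5 5 4479/5000
6 6 879/1000
7 7 4299/5000
DF(5y) = 4479/5000 ≈ 0.895800

step 1 [1y] swap r/1=3/397: DF=(1 − 3/397·(0))/(1+3/397) = 397/400 ≈ 0.992500
step 2 [2y] swap r/1=243/19682: DF=(1 − 243/19682·(0.992500))/(1+243/19682) = 9757/10000 ≈ 0.975700
step 3 [3y] zero: DF = P = 9357/10000 ≈ 0.935700
step 4 [4y] bond c/1=19/400: DF=(276273/250000 − 19/400·(0.992500+0.975700+0.935700))/(1+19/400) = 9233/10000 ≈ 0.923300
step 5 [5y] swap r/1=521/23615: DF=(1 − 521/23615·(0.992500+0.975700+0.935700+0.923300))/(1+521/23615) = 4479/5000 ≈ 0.895800
step 6 [6y] zero: DF = P = 879/1000 ≈ 0.879000
step 7 [7y] bond c/1=3/50: DF=(311877/250000 − 3/50·(0.992500+0.975700+0.935700+0.923300+0.895800+0.879000))/(1+3/50) = 4299/5000 ≈ 0.859800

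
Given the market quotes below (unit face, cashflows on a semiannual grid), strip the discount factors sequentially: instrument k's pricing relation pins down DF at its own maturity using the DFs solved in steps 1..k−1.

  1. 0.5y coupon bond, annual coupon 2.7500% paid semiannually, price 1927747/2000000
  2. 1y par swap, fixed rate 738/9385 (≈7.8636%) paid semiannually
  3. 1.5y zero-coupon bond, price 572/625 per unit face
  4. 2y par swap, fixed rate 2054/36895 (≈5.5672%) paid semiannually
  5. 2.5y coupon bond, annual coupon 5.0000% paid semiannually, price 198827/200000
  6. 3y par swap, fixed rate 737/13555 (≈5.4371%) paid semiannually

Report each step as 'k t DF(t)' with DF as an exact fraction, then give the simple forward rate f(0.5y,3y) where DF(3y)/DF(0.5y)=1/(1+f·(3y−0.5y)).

1 1/2 2377/2500
2 1 4631/5000
3 3/2 572/625
4 2 8973/10000
5 5/2 8799/10000
6 3 4263/5000
f(0.5y,3y) = ((2377/2500)/(4263/5000) − 1)/(5/2) = 982/21315 ≈ 4.6071%

step 1 [0.5y] bond c/2=11/800: DF=(1927747/2000000 − 11/800·(0))/(1+11/800) = 2377/2500 ≈ 0.950800
step 2 [1y] swap r/2=369/9385: DF=(1 − 369/9385·(0.950800))/(1+369/9385) = 4631/5000 ≈ 0.926200
step 3 [1.5y] zero: DF = P = 572/625 ≈ 0.915200
step 4 [2y] swap r/2=1027/36895: DF=(1 − 1027/36895·(0.950800+0.926200+0.915200))/(1+1027/36895) = 8973/10000 ≈ 0.897300
step 5 [2.5y] bond c/2=1/40: DF=(198827/200000 − 1/40·(0.950800+0.926200+0.915200+0.897300))/(1+1/40) = 8799/10000 ≈ 0.879900
step 6 [3y] swap r/2=737/27110: DF=(1 − 737/27110·(0.950800+0.926200+0.915200+0.897300+0.879900))/(1+737/27110) = 4263/5000 ≈ 0.852600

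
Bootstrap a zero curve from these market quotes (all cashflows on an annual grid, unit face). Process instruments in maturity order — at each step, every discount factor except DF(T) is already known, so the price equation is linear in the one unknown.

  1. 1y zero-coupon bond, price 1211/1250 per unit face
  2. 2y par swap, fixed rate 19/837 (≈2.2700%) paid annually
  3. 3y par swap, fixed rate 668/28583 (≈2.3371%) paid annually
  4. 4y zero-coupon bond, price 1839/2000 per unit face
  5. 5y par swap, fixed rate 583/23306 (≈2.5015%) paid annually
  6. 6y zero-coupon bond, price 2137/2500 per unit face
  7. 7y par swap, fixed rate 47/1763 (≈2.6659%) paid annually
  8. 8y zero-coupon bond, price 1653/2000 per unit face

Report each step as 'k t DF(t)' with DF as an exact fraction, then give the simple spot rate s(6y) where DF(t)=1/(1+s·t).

step 1 [1y] zero: DF = P = 1211/1250 ≈ 0.968800
step 2 [2y] swap r/1=19/837: DF=(1 − 19/837·(0.968800))/(1+19/837) = 9563/10000 ≈ 0.956300
step 3 [3y] swap r/1=668/28583: DF=(1 − 668/28583·(0.968800+0.956300))/(1+668/28583) = 2333/2500 ≈ 0.933200
step 4 [4y] zero: DF = P = 1839/2000 ≈ 0.919500
step 5 [5y] swap r/1=583/23306: DF=(1 − 583/23306·(0.968800+0.956300+0.933200+0.919500))/(1+583/23306) = 4417/5000 ≈ 0.883400
step 6 [6y] zero: DF = P = 2137/2500 ≈ 0.854800
step 7 [7y] swap r/1=47/1763: DF=(1 − 47/1763·(0.968800+0.956300+0.933200+0.919500+0.883400+0.854800))/(1+47/1763) = 2077/2500 ≈ 0.830800
step 8 [8y] zero: DF = P = 1653/2000 ≈ 0.826500

1 1 1211/1250
2 2 9563/10000
3 3 2333/2500
4 4 1839/2000
5 5 4417/5000
6 6 2137/2500
7 7 2077/2500
8 8 1653/2000
s(6y) = (1/(2137/2500) − 1)/(6) = 121/4274 ≈ 2.8311%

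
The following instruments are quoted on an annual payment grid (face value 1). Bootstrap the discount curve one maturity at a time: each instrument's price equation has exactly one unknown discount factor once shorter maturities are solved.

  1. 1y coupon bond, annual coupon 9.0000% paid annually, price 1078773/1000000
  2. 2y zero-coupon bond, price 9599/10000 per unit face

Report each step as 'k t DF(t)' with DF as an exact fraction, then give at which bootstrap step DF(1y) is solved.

1 1 9897/10000
2 2 9599/10000
DF(1y) is solved at step 1

step 1 [1y] bond c/1=9/100: DF=(1078773/1000000 − 9/100·(0))/(1+9/100) = 9897/10000 ≈ 0.989700
step 2 [2y] zero: DF = P = 9599/10000 ≈ 0.959900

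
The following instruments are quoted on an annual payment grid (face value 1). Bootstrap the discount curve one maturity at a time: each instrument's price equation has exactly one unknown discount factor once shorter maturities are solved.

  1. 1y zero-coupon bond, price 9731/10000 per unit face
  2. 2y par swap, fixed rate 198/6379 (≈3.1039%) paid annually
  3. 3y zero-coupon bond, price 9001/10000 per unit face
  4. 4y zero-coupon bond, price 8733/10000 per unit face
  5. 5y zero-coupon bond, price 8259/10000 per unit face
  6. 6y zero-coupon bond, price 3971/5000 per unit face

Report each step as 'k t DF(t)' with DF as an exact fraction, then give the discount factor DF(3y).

step 1 [1y] zero: DF = P = 9731/10000 ≈ 0.973100
step 2 [2y] swap r/1=198/6379: DF=(1 − 198/6379·(0.973100))/(1+198/6379) = 4703/5000 ≈ 0.940600
step 3 [3y] zero: DF = P = 9001/10000 ≈ 0.900100
step 4 [4y] zero: DF = P = 8733/10000 ≈ 0.873300
step 5 [5y] zero: DF = P = 8259/10000 ≈ 0.825900
step 6 [6y] zero: DF = P = 3971/5000 ≈ 0.794200

1 1 9731/10000
2 2 4703/5000
3 3 9001/10000
4 4 8733/10000
5 5 8259/10000
6 6 3971/5000
DF(3y) = 9001/10000 ≈ 0.900100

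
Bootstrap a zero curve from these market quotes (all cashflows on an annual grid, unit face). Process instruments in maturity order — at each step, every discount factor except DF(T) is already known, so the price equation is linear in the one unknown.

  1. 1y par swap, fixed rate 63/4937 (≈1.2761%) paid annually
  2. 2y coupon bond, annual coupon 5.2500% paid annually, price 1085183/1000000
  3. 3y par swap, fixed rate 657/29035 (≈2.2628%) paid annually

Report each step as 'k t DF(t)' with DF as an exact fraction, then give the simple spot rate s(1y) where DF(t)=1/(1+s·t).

step 1 [1y] swap r/1=63/4937: DF=(1 − 63/4937·(0))/(1+63/4937) = 4937/5000 ≈ 0.987400
step 2 [2y] bond c/1=21/400: DF=(1085183/1000000 − 21/400·(0.987400))/(1+21/400) = 4909/5000 ≈ 0.981800
step 3 [3y] swap r/1=657/29035: DF=(1 − 657/29035·(0.987400+0.981800))/(1+657/29035) = 9343/10000 ≈ 0.934300

1 1 4937/5000
2 2 4909/5000
3 3 9343/10000
s(1y) = (1/(4937/5000) − 1)/(1) = 63/4937 ≈ 1.2761%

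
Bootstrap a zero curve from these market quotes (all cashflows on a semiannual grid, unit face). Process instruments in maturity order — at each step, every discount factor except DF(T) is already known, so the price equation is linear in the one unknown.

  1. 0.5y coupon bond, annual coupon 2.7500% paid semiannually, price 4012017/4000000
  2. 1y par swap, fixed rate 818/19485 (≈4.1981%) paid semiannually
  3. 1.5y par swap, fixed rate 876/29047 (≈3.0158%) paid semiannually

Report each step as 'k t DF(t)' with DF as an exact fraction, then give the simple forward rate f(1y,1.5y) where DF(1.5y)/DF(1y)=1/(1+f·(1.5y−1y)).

1 1/2 4947/5000
2 1 9591/10000
3 3/2 4781/5000
f(1y,1.5y) = ((9591/10000)/(4781/5000) − 1)/(1/2) = 29/4781 ≈ 0.6066%

step 1 [0.5y] bond c/2=11/800: DF=(4012017/4000000 − 11/800·(0))/(1+11/800) = 4947/5000 ≈ 0.989400
step 2 [1y] swap r/2=409/19485: DF=(1 − 409/19485·(0.989400))/(1+409/19485) = 9591/10000 ≈ 0.959100
step 3 [1.5y] swap r/2=438/29047: DF=(1 − 438/29047·(0.989400+0.959100))/(1+438/29047) = 4781/5000 ≈ 0.956200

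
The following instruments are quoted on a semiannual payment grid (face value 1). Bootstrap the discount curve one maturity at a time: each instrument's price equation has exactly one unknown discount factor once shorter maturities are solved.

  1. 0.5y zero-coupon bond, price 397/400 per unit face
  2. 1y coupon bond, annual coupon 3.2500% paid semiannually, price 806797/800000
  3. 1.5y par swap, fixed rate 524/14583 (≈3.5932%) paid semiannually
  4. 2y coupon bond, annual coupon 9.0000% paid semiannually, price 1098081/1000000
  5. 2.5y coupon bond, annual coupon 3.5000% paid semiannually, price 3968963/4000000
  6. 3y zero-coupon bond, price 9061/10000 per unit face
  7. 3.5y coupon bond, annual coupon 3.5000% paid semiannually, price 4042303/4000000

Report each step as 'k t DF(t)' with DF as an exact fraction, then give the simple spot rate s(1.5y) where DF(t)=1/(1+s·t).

1 1/2 397/400
2 1 1953/2000
3 3/2 2369/2500
4 2 2313/2500
5 5/2 9091/10000
6 3 9061/10000
7 7/2 8959/10000
s(1.5y) = (1/(2369/2500) − 1)/(3/2) = 262/7107 ≈ 3.6865%

step 1 [0.5y] zero: DF = P = 397/400 ≈ 0.992500
step 2 [1y] bond c/2=13/800: DF=(806797/800000 − 13/800·(0.992500))/(1+13/800) = 1953/2000 ≈ 0.976500
step 3 [1.5y] swap r/2=262/14583: DF=(1 − 262/14583·(0.992500+0.976500))/(1+262/14583) = 2369/2500 ≈ 0.947600
step 4 [2y] bond c/2=9/200: DF=(1098081/1000000 − 9/200·(0.992500+0.976500+0.947600))/(1+9/200) = 2313/2500 ≈ 0.925200
step 5 [2.5y] bond c/2=7/400: DF=(3968963/4000000 − 7/400·(0.992500+0.976500+0.947600+0.925200))/(1+7/400) = 9091/10000 ≈ 0.909100
step 6 [3y] zero: DF = P = 9061/10000 ≈ 0.906100
step 7 [3.5y] bond c/2=7/400: DF=(4042303/4000000 − 7/400·(0.992500+0.976500+0.947600+0.925200+0.909100+0.906100))/(1+7/400) = 8959/10000 ≈ 0.895900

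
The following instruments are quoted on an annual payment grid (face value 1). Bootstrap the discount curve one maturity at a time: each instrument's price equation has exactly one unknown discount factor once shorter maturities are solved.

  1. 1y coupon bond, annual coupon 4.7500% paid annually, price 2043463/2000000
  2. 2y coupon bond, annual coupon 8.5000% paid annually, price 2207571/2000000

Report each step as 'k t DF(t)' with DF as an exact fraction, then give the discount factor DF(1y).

step 1 [1y] bond c/1=19/400: DF=(2043463/2000000 − 19/400·(0))/(1+19/400) = 4877/5000 ≈ 0.975400
step 2 [2y] bond c/1=17/200: DF=(2207571/2000000 − 17/200·(0.975400))/(1+17/200) = 9409/10000 ≈ 0.940900

1 1 4877/5000
2 2 9409/10000
DF(1y) = 4877/5000 ≈ 0.975400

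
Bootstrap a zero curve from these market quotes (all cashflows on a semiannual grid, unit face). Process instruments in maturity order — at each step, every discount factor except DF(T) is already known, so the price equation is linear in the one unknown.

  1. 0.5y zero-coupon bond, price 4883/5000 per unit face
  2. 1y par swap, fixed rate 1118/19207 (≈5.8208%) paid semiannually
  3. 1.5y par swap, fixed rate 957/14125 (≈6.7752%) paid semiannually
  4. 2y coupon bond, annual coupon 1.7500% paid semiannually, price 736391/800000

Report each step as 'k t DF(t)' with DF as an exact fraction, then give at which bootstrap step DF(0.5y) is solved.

step 1 [0.5y] zero: DF = P = 4883/5000 ≈ 0.976600
step 2 [1y] swap r/2=559/19207: DF=(1 − 559/19207·(0.976600))/(1+559/19207) = 9441/10000 ≈ 0.944100
step 3 [1.5y] swap r/2=957/28250: DF=(1 − 957/28250·(0.976600+0.944100))/(1+957/28250) = 9043/10000 ≈ 0.904300
step 4 [2y] bond c/2=7/800: DF=(736391/800000 − 7/800·(0.976600+0.944100+0.904300))/(1+7/800) = 111/125 ≈ 0.888000

1 1/2 4883/5000
2 1 9441/10000
3 3/2 9043/10000
4 2 111/125
DF(0.5y) is solved at step 1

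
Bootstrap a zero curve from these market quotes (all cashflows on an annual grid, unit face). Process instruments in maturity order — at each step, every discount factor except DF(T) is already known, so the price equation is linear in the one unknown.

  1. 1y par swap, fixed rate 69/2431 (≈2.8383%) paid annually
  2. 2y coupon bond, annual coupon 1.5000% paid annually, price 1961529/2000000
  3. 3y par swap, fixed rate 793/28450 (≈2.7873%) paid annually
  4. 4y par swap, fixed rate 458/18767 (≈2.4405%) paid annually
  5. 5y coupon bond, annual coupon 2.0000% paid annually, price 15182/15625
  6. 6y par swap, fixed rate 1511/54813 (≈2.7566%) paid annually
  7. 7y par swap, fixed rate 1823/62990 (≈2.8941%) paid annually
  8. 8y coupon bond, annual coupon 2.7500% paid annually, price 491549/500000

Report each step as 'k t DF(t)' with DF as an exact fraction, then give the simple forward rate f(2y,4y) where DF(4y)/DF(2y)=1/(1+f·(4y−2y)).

1 1 2431/2500
2 2 9519/10000
3 3 9207/10000
4 4 2271/2500
5 5 879/1000
6 6 8489/10000
7 7 8177/10000
8 8 3941/5000
f(2y,4y) = ((9519/10000)/(2271/2500) − 1)/(2) = 145/6056 ≈ 2.3943%

step 1 [1y] swap r/1=69/2431: DF=(1 − 69/2431·(0))/(1+69/2431) = 2431/2500 ≈ 0.972400
step 2 [2y] bond c/1=3/200: DF=(1961529/2000000 − 3/200·(0.972400))/(1+3/200) = 9519/10000 ≈ 0.951900
step 3 [3y] swap r/1=793/28450: DF=(1 − 793/28450·(0.972400+0.951900))/(1+793/28450) = 9207/10000 ≈ 0.920700
step 4 [4y] swap r/1=458/18767: DF=(1 − 458/18767·(0.972400+0.951900+0.920700))/(1+458/18767) = 2271/2500 ≈ 0.908400
step 5 [5y] bond c/1=1/50: DF=(15182/15625 − 1/50·(0.972400+0.951900+0.920700+0.908400))/(1+1/50) = 879/1000 ≈ 0.879000
step 6 [6y] swap r/1=1511/54813: DF=(1 − 1511/54813·(0.972400+0.951900+0.920700+0.908400+0.879000))/(1+1511/54813) = 8489/10000 ≈ 0.848900
step 7 [7y] swap r/1=1823/62990: DF=(1 − 1823/62990·(0.972400+0.951900+0.920700+0.908400+0.879000+0.848900))/(1+1823/62990) = 8177/10000 ≈ 0.817700
step 8 [8y] bond c/1=11/400: DF=(491549/500000 − 11/400·(0.972400+0.951900+0.920700+0.908400+0.879000+0.848900+0.817700))/(1+11/400) = 3941/5000 ≈ 0.788200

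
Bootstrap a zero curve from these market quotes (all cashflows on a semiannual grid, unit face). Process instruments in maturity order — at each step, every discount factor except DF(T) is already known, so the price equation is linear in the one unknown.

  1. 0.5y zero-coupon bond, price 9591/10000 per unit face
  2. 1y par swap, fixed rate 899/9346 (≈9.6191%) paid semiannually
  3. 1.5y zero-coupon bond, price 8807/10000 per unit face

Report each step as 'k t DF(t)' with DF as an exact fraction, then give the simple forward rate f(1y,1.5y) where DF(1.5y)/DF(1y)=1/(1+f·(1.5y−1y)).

step 1 [0.5y] zero: DF = P = 9591/10000 ≈ 0.959100
step 2 [1y] swap r/2=899/18692: DF=(1 − 899/18692·(0.959100))/(1+899/18692) = 9101/10000 ≈ 0.910100
step 3 [1.5y] zero: DF = P = 8807/10000 ≈ 0.880700

1 1/2 9591/10000
2 1 9101/10000
3 3/2 8807/10000
f(1y,1.5y) = ((9101/10000)/(8807/10000) − 1)/(1/2) = 588/8807 ≈ 6.6765%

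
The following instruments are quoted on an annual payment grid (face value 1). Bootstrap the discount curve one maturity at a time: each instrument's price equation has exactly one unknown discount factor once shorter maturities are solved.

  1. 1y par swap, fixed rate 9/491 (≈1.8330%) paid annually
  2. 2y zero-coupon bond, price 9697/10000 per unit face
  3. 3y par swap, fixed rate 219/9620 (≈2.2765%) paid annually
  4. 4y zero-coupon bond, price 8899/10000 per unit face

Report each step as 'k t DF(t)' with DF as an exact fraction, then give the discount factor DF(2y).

1 1 491/500
2 2 9697/10000
3 3 9343/10000
4 4 8899/10000
DF(2y) = 9697/10000 ≈ 0.969700

step 1 [1y] swap r/1=9/491: DF=(1 − 9/491·(0))/(1+9/491) = 491/500 ≈ 0.982000
step 2 [2y] zero: DF = P = 9697/10000 ≈ 0.969700
step 3 [3y] swap r/1=219/9620: DF=(1 − 219/9620·(0.982000+0.969700))/(1+219/9620) = 9343/10000 ≈ 0.934300
step 4 [4y] zero: DF = P = 8899/10000 ≈ 0.889900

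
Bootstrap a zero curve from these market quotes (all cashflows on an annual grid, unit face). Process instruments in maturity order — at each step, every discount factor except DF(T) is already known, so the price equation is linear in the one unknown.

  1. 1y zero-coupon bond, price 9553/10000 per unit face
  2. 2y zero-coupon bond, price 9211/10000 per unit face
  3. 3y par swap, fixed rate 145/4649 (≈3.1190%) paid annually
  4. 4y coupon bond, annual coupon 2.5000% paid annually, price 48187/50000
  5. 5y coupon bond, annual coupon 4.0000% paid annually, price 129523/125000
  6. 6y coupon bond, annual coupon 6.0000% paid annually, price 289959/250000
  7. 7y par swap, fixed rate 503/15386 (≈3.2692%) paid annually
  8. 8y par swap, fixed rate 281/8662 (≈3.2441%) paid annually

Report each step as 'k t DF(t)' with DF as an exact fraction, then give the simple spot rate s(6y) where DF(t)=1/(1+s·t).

step 1 [1y] zero: DF = P = 9553/10000 ≈ 0.955300
step 2 [2y] zero: DF = P = 9211/10000 ≈ 0.921100
step 3 [3y] swap r/1=145/4649: DF=(1 − 145/4649·(0.955300+0.921100))/(1+145/4649) = 913/1000 ≈ 0.913000
step 4 [4y] bond c/1=1/40: DF=(48187/50000 − 1/40·(0.955300+0.921100+0.913000))/(1+1/40) = 4361/5000 ≈ 0.872200
step 5 [5y] bond c/1=1/25: DF=(129523/125000 − 1/25·(0.955300+0.921100+0.913000+0.872200))/(1+1/25) = 1711/2000 ≈ 0.855500
step 6 [6y] bond c/1=3/50: DF=(289959/250000 − 3/50·(0.955300+0.921100+0.913000+0.872200+0.855500))/(1+3/50) = 1677/2000 ≈ 0.838500
step 7 [7y] swap r/1=503/15386: DF=(1 − 503/15386·(0.955300+0.921100+0.913000+0.872200+0.855500+0.838500))/(1+503/15386) = 1997/2500 ≈ 0.798800
step 8 [8y] swap r/1=281/8662: DF=(1 − 281/8662·(0.955300+0.921100+0.913000+0.872200+0.855500+0.838500+0.798800))/(1+281/8662) = 969/1250 ≈ 0.775200

1 1 9553/10000
2 2 9211/10000
3 3 913/1000
4 4 4361/5000
5 5 1711/2000
6 6 1677/2000
7 7 1997/2500
8 8 969/1250
s(6y) = (1/(1677/2000) − 1)/(6) = 323/10062 ≈ 3.2101%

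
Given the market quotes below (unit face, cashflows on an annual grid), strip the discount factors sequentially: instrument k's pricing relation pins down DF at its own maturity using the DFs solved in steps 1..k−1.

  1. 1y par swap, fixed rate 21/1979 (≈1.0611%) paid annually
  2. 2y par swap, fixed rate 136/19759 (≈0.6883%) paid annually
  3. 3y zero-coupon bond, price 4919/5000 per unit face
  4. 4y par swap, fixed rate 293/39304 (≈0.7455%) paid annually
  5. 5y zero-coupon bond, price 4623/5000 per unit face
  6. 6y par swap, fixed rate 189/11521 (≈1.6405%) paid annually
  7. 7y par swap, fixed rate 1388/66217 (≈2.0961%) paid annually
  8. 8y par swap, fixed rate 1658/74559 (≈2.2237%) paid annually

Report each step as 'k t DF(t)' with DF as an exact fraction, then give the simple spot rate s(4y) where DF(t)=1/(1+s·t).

step 1 [1y] swap r/1=21/1979: DF=(1 − 21/1979·(0))/(1+21/1979) = 1979/2000 ≈ 0.989500
step 2 [2y] swap r/1=136/19759: DF=(1 − 136/19759·(0.989500))/(1+136/19759) = 1233/1250 ≈ 0.986400
step 3 [3y] zero: DF = P = 4919/5000 ≈ 0.983800
step 4 [4y] swap r/1=293/39304: DF=(1 − 293/39304·(0.989500+0.986400+0.983800))/(1+293/39304) = 9707/10000 ≈ 0.970700
step 5 [5y] zero: DF = P = 4623/5000 ≈ 0.924600
step 6 [6y] swap r/1=189/11521: DF=(1 − 189/11521·(0.989500+0.986400+0.983800+0.970700+0.924600))/(1+189/11521) = 1811/2000 ≈ 0.905500
step 7 [7y] swap r/1=1388/66217: DF=(1 − 1388/66217·(0.989500+0.986400+0.983800+0.970700+0.924600+0.905500))/(1+1388/66217) = 2153/2500 ≈ 0.861200
step 8 [8y] swap r/1=1658/74559: DF=(1 − 1658/74559·(0.989500+0.986400+0.983800+0.970700+0.924600+0.905500+0.861200))/(1+1658/74559) = 4171/5000 ≈ 0.834200

1 1 1979/2000
2 2 1233/1250
3 3 4919/5000
4 4 9707/10000
5 5 4623/5000
6 6 1811/2000
7 7 2153/2500
8 8 4171/5000
s(4y) = (1/(9707/10000) − 1)/(4) = 293/38828 ≈ 0.7546%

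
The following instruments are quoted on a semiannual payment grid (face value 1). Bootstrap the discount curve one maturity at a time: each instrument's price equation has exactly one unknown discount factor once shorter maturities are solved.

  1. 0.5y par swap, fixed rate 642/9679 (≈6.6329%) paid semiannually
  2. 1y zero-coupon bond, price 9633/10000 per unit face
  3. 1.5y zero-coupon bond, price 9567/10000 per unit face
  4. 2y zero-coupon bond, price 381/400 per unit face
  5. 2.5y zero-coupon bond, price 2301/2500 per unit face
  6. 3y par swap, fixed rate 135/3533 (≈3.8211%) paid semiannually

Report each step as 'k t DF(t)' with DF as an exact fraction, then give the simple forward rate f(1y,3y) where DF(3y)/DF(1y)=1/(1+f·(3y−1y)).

1 1/2 9679/10000
2 1 9633/10000
3 3/2 9567/10000
4 2 381/400
5 5/2 2301/2500
6 3 223/250
f(1y,3y) = ((9633/10000)/(223/250) − 1)/(2) = 713/17840 ≈ 3.9966%

step 1 [0.5y] swap r/2=321/9679: DF=(1 − 321/9679·(0))/(1+321/9679) = 9679/10000 ≈ 0.967900
step 2 [1y] zero: DF = P = 9633/10000 ≈ 0.963300
step 3 [1.5y] zero: DF = P = 9567/10000 ≈ 0.956700
step 4 [2y] zero: DF = P = 381/400 ≈ 0.952500
step 5 [2.5y] zero: DF = P = 2301/2500 ≈ 0.920400
step 6 [3y] swap r/2=135/7066: DF=(1 − 135/7066·(0.967900+0.963300+0.956700+0.952500+0.920400))/(1+135/7066) = 223/250 ≈ 0.892000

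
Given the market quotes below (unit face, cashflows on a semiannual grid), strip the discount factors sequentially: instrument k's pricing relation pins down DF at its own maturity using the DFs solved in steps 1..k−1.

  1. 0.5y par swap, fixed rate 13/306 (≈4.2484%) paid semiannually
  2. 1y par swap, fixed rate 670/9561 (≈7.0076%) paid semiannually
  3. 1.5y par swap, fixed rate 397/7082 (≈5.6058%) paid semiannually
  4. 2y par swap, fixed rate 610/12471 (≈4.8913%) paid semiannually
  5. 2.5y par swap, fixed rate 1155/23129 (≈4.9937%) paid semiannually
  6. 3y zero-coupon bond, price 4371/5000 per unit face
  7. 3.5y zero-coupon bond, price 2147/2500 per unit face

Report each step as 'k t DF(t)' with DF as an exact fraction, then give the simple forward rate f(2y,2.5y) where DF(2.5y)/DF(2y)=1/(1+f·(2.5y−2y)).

1 1/2 612/625
2 1 933/1000
3 3/2 4603/5000
4 2 1817/2000
5 5/2 1769/2000
6 3 4371/5000
7 7/2 2147/2500
f(2y,2.5y) = ((1817/2000)/(1769/2000) − 1)/(1/2) = 96/1769 ≈ 5.4268%

step 1 [0.5y] swap r/2=13/612: DF=(1 − 13/612·(0))/(1+13/612) = 612/625 ≈ 0.979200
step 2 [1y] swap r/2=335/9561: DF=(1 − 335/9561·(0.979200))/(1+335/9561) = 933/1000 ≈ 0.933000
step 3 [1.5y] swap r/2=397/14164: DF=(1 − 397/14164·(0.979200+0.933000))/(1+397/14164) = 4603/5000 ≈ 0.920600
step 4 [2y] swap r/2=305/12471: DF=(1 − 305/12471·(0.979200+0.933000+0.920600))/(1+305/12471) = 1817/2000 ≈ 0.908500
step 5 [2.5y] swap r/2=1155/46258: DF=(1 − 1155/46258·(0.979200+0.933000+0.920600+0.908500))/(1+1155/46258) = 1769/2000 ≈ 0.884500
step 6 [3y] zero: DF = P = 4371/5000 ≈ 0.874200
step 7 [3.5y] zero: DF = P = 2147/2500 ≈ 0.858800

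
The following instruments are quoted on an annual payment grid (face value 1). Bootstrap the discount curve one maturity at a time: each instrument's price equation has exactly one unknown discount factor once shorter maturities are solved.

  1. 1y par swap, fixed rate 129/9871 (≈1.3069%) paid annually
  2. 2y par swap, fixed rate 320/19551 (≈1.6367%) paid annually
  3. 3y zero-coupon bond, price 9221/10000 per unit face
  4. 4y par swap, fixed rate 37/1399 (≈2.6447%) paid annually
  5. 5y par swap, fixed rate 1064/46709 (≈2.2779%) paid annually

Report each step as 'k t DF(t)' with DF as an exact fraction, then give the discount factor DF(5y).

1 1 9871/10000
2 2 121/125
3 3 9221/10000
4 4 9001/10000
5 5 1117/1250
DF(5y) = 1117/1250 ≈ 0.893600

step 1 [1y] swap r/1=129/9871: DF=(1 − 129/9871·(0))/(1+129/9871) = 9871/10000 ≈ 0.987100
step 2 [2y] swap r/1=320/19551: DF=(1 − 320/19551·(0.987100))/(1+320/19551) = 121/125 ≈ 0.968000
step 3 [3y] zero: DF = P = 9221/10000 ≈ 0.922100
step 4 [4y] swap r/1=37/1399: DF=(1 − 37/1399·(0.987100+0.968000+0.922100))/(1+37/1399) = 9001/10000 ≈ 0.900100
step 5 [5y] swap r/1=1064/46709: DF=(1 − 1064/46709·(0.987100+0.968000+0.922100+0.900100))/(1+1064/46709) = 1117/1250 ≈ 0.893600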